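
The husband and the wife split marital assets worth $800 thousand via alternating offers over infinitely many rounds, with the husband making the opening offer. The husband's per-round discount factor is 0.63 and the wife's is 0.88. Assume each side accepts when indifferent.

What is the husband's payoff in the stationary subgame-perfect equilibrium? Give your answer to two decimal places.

Let x be the husband's share when the husband proposes and y be the wife's share when the wife proposes.
The wife accepts iff offered ≥ 0.88·y, so x = 800 − 0.88y. Symmetrically y = 800 − 0.63x.
Substituting: x = 800 − 0.88(800 − 0.63x), giving x(1 − 0.63·0.88) = 800(1 − 0.88).
So x = 800 × 0.12 / 0.4456 ≈ 215.4399, and the wife receives 800 − x ≈ 584.5601.

215.44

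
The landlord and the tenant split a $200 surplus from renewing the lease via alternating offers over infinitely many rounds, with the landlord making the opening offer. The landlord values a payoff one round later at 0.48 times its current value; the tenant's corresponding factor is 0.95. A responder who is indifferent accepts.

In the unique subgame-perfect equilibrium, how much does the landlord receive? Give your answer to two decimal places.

18.38

In a stationary SPE each proposer offers the other exactly their discounted continuation value.
If the landlord keeps x when proposing and the tenant keeps y when proposing, then x = 200 − 0.95y and y = 200 − 0.48x.
Solving: x = 200(1 − 0.95) / (1 − 0.48·0.95) = 10 / 0.544 ≈ 18.3824.
The tenant gets 200 − 18.3824 ≈ 181.6176.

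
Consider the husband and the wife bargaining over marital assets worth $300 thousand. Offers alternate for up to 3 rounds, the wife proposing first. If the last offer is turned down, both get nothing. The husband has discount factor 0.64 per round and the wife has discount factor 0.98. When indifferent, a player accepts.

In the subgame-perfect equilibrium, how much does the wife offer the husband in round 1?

Round 3 (the wife proposes): the husband will accept anything ≥ 0, so the wife offers 0 and keeps 300.
Round 2 (the husband proposes): the wife can get 300 next round, worth 0.98 × 300 = 294 now. The husband offers 294 and keeps 300 − 294 = 6.
Round 1 (the wife proposes): the husband can get 6 next round, worth 0.64 × 6 = 3.84 now, so the wife offers 3.84, keeping 296.16.

3.84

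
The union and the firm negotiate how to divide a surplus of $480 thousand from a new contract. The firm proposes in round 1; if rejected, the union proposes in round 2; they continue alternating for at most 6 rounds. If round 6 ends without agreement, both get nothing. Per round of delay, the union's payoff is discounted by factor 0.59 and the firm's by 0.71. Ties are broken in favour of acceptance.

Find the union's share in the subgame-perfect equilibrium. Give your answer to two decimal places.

166.23

Round 6 (the union proposes): rejection yields 0 for the firm; the union offers 0 and keeps 480.
Round 5 (the firm proposes): the union can get 480 next round, worth 0.59 × 480 = 283.2 now; the firm offers that and keeps 196.8.
Round 4 (the union proposes): the firm can get 196.8 next round, worth 0.71 × 196.8 = 139.728 now. The union offers 139.728 and keeps 480 − 139.728 = 340.272.
Round 3 (the firm proposes): the union can get 340.272 next round, worth 0.59 × 340.272 = 200.76048 now; the firm offers that and keeps 279.23952.
Round 2 (the union proposes): the firm can get 279.23952 next round, worth 0.71 × 279.23952 = 198.2600592 now, so the union offers 198.2600592, keeping 281.7399408.
Round 1 (the firm proposes): the union can get 281.7399408 next round, worth 0.59 × 281.7399408 = 166.226565072 now. The firm offers 166.226565072 and keeps 480 − 166.226565072 = 313.773434928.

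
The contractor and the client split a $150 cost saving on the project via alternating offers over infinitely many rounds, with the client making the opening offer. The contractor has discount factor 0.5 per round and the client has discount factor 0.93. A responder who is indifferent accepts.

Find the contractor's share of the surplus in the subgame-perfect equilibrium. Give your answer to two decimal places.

When the client proposes, the contractor accepts any offer worth at least 0.5 times what the contractor would get by proposing next round; and vice versa.
This gives x = 150 − 0.5y and y = 150 − 0.93x, where x and y are each side's share when it proposes.
Hence (1 − 0.5·0.93)x = 150(1 − 0.5), i.e. 0.535·x = 75.
x ≈ 140.1869; the contractor's share is 150 − x ≈ 9.8131.

9.81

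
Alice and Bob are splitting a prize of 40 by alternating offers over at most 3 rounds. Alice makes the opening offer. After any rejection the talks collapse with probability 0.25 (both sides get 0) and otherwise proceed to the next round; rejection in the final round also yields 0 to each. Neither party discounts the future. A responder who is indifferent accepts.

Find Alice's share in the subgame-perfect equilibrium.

32.5

By backward induction:
Round 3 (Alice proposes): rejection yields 0 for Bob; Alice offers 0 and keeps 40.
Round 2 (Bob proposes): rejecting gives Alice an expected 0.75 × 40 = 30; Bob offers that and keeps 10.
Round 1 (Alice proposes): rejecting gives Bob an expected 0.75 × 10 = 7.5. Alice offers 7.5 and keeps 40 − 7.5 = 32.5.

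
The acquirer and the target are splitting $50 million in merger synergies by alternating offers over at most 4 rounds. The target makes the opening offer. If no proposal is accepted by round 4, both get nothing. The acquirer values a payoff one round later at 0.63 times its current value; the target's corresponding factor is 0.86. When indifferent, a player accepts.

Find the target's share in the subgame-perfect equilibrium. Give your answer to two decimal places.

Round 4 (the acquirer proposes): rejection yields 0 for the target; the acquirer offers 0 and keeps 50.
Round 3 (the target proposes): the acquirer can get 50 next round, worth 0.63 × 50 = 31.5 now, so the target offers 31.5, keeping 18.5.
Round 2 (the acquirer proposes): the target can get 18.5 next round, worth 0.86 × 18.5 = 15.91 now; the acquirer offers that and keeps 34.09.
Round 1 (the target proposes): the acquirer can get 34.09 next round, worth 0.63 × 34.09 = 21.4767 now; the target offers that and keeps 28.5233.

28.52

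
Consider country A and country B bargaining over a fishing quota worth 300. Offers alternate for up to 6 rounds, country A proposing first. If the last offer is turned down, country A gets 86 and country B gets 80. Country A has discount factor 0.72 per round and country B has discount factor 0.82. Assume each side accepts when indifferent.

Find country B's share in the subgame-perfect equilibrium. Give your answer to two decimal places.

170.71

By backward induction:
Round 6 (country B proposes): country A gets 86 if talks fail, so country B offers 86 and keeps 214.
Round 5 (country A proposes): country B can get 214 next round, worth 0.82 × 214 = 175.48 now. Country A offers 175.48 and keeps 300 − 175.48 = 124.52.
Round 4 (country B proposes): country A can get 124.52 next round, worth 0.72 × 124.52 = 89.6544 now, so country B offers 89.6544, keeping 210.3456.
Round 3 (country A proposes): country B can get 210.3456 next round, worth 0.82 × 210.3456 = 172.483392 now; country A offers that and keeps 127.516608.
Round 2 (country B proposes): country A can get 127.516608 next round, worth 0.72 × 127.516608 = 91.81195776 now. Country B offers 91.81195776 and keeps 300 − 91.81195776 = 208.18804224.
Round 1 (country A proposes): country B can get 208.18804224 next round, worth 0.82 × 208.18804224 = 170.7141946368 now. Country A offers 170.7141946368 and keeps 300 − 170.7141946368 = 129.2858053632.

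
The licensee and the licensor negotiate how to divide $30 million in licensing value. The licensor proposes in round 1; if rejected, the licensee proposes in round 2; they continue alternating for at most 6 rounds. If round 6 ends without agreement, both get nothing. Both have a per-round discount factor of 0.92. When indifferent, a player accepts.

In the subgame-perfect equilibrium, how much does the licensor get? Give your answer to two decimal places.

6.15

By backward induction:
Round 6 (the licensee proposes): the licensor will accept anything ≥ 0, so the licensee offers 0 and keeps 30.
Round 5 (the licensor proposes): the licensee can get 30 next round, worth 0.92 × 30 = 27.6 now. The licensor offers 27.6 and keeps 30 − 27.6 = 2.4.
Round 4 (the licensee proposes): the licensor can get 2.4 next round, worth 0.92 × 2.4 = 2.208 now. The licensee offers 2.208 and keeps 30 − 2.208 = 27.792.
Round 3 (the licensor proposes): the licensee can get 27.792 next round, worth 0.92 × 27.792 = 25.56864 now. The licensor offers 25.56864 and keeps 30 − 25.56864 = 4.43136.
Round 2 (the licensee proposes): the licensor can get 4.43136 next round, worth 0.92 × 4.43136 = 4.0768512 now. The licensee offers 4.0768512 and keeps 30 − 4.0768512 = 25.9231488.
Round 1 (the licensor proposes): the licensee can get 25.9231488 next round, worth 0.92 × 25.9231488 = 23.849296896 now, so the licensor offers 23.849296896, keeping 6.150703104.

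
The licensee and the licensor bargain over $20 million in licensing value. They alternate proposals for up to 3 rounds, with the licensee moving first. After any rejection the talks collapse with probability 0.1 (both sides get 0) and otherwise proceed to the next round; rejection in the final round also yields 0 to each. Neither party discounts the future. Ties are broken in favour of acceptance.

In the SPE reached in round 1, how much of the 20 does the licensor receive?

1.8

Round 3 (the licensee proposes): rejection yields 0 for the licensor; the licensee offers 0 and keeps 20.
Round 2 (the licensor proposes): rejecting gives the licensee an expected 0.9 × 20 = 18; the licensor offers that and keeps 2.
Round 1 (the licensee proposes): rejecting gives the licensor an expected 0.9 × 2 = 1.8; the licensee offers that and keeps 18.2.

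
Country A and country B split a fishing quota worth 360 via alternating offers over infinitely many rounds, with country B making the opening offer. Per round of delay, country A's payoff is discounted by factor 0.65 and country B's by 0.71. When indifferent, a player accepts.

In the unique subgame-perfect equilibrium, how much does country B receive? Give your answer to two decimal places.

233.98

Let x be country B's share when country B proposes and y be country A's share when country A proposes.
Country A accepts iff offered ≥ 0.65·y, so x = 360 − 0.65y. Symmetrically y = 360 − 0.71x.
Substituting: x = 360 − 0.65(360 − 0.71x), giving x(1 − 0.71·0.65) = 360(1 − 0.65).
So x = 360 × 0.35 / 0.5385 ≈ 233.9833, and country A receives 360 − x ≈ 126.0167.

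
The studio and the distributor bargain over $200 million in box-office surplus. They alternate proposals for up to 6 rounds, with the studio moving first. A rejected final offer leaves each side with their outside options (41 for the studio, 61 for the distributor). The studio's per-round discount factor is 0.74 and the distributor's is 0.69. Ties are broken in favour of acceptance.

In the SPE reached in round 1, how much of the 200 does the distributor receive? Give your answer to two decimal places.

Work backward from the last round.
Round 6 (the distributor proposes): the studio gets 41 if talks fail, so the distributor offers 41 and keeps 159.
Round 5 (the studio proposes): the distributor can get 159 next round, worth 0.69 × 159 = 109.71 now, so the studio offers 109.71, keeping 90.29.
Round 4 (the distributor proposes): the studio can get 90.29 next round, worth 0.74 × 90.29 = 66.8146 now; the distributor offers that and keeps 133.1854.
Round 3 (the studio proposes): the distributor can get 133.1854 next round, worth 0.69 × 133.1854 = 91.897926 now, so the studio offers 91.897926, keeping 108.102074.
Round 2 (the distributor proposes): the studio can get 108.102074 next round, worth 0.74 × 108.102074 = 79.99553476 now. The distributor offers 79.99553476 and keeps 200 − 79.99553476 = 120.00446524.
Round 1 (the studio proposes): the distributor can get 120.00446524 next round, worth 0.69 × 120.00446524 = 82.8030810156 now, so the studio offers 82.8030810156, keeping 117.1969189844.

82.80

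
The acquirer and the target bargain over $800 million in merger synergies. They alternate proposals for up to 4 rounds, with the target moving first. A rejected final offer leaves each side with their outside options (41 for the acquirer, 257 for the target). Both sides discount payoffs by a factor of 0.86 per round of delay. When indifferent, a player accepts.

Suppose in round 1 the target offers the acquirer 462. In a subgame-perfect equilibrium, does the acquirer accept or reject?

Accept

Round 4 (the acquirer proposes): the target gets 257 if talks fail, so the acquirer offers 257 and keeps 543.
Round 3 (the target proposes): the acquirer can get 543 next round, worth 0.86 × 543 = 466.98 now; the target offers that and keeps 333.02.
Round 2 (the acquirer proposes): the target can get 333.02 next round, worth 0.86 × 333.02 = 286.3972 now. The acquirer offers 286.3972 and keeps 800 − 286.3972 = 513.6028.
So by rejecting in round 1, the acquirer gets 513.6028 next round, worth 0.86 × 513.6028 = 441.698408 now.
Offer 462 ≥ 441.698408, so the acquirer accepts.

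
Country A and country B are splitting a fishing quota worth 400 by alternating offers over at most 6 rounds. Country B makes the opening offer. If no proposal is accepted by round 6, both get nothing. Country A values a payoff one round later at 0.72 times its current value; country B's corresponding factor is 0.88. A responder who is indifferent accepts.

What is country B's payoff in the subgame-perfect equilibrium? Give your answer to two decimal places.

227.93

Round 6 (country A proposes): rejection yields 0 for country B; country A offers 0 and keeps 400.
Round 5 (country B proposes): country A can get 400 next round, worth 0.72 × 400 = 288 now. Country B offers 288 and keeps 400 − 288 = 112.
Round 4 (country A proposes): country B can get 112 next round, worth 0.88 × 112 = 98.56 now, so country A offers 98.56, keeping 301.44.
Round 3 (country B proposes): country A can get 301.44 next round, worth 0.72 × 301.44 = 217.0368 now, so country B offers 217.0368, keeping 182.9632.
Round 2 (country A proposes): country B can get 182.9632 next round, worth 0.88 × 182.9632 = 161.007616 now, so country A offers 161.007616, keeping 238.992384.
Round 1 (country B proposes): country A can get 238.992384 next round, worth 0.72 × 238.992384 = 172.07451648 now; country B offers that and keeps 227.92548352.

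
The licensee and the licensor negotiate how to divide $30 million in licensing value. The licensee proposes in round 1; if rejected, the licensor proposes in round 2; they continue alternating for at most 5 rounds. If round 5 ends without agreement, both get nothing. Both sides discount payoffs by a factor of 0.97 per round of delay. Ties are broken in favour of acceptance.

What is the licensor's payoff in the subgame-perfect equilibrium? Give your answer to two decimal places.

1.69

Work backward from the last round.
Round 5 (the licensee proposes): rejection yields 0 for the licensor; the licensee offers 0 and keeps 30.
Round 4 (the licensor proposes): the licensee can get 30 next round, worth 0.97 × 30 = 29.1 now. The licensor offers 29.1 and keeps 30 − 29.1 = 0.9.
Round 3 (the licensee proposes): the licensor can get 0.9 next round, worth 0.97 × 0.9 = 0.873 now. The licensee offers 0.873 and keeps 30 − 0.873 = 29.127.
Round 2 (the licensor proposes): the licensee can get 29.127 next round, worth 0.97 × 29.127 = 28.25319 now, so the licensor offers 28.25319, keeping 1.74681.
Round 1 (the licensee proposes): the licensor can get 1.74681 next round, worth 0.97 × 1.74681 = 1.6944057 now. The licensee offers 1.6944057 and keeps 30 − 1.6944057 = 28.3055943.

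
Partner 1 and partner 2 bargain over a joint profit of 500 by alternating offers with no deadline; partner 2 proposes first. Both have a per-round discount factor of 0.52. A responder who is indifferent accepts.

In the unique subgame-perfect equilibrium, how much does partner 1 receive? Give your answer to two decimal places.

Let x be partner 2's share when partner 2 proposes and y be partner 1's share when partner 1 proposes.
Partner 1 accepts iff offered ≥ 0.52·y, so x = 500 − 0.52y. Symmetrically y = 500 − 0.52x.
Substituting: x = 500 − 0.52(500 − 0.52x), giving x(1 − 0.52·0.52) = 500(1 − 0.52).
So x = 500 × 0.48 / 0.7296 ≈ 328.9474, and partner 1 receives 500 − x ≈ 171.0526.

171.05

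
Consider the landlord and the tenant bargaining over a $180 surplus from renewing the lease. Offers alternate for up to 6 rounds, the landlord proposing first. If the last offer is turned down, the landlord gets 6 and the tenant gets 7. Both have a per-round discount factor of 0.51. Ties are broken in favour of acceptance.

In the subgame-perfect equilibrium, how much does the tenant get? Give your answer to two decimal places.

62.69

Round 6 (the tenant proposes): the landlord gets 6 if talks fail, so the tenant offers 6 and keeps 174.
Round 5 (the landlord proposes): the tenant can get 174 next round, worth 0.51 × 174 = 88.74 now, so the landlord offers 88.74, keeping 91.26.
Round 4 (the tenant proposes): the landlord can get 91.26 next round, worth 0.51 × 91.26 = 46.5426 now; the tenant offers that and keeps 133.4574.
Round 3 (the landlord proposes): the tenant can get 133.4574 next round, worth 0.51 × 133.4574 = 68.063274 now; the landlord offers that and keeps 111.936726.
Round 2 (the tenant proposes): the landlord can get 111.936726 next round, worth 0.51 × 111.936726 = 57.08773026 now, so the tenant offers 57.08773026, keeping 122.91226974.
Round 1 (the landlord proposes): the tenant can get 122.91226974 next round, worth 0.51 × 122.91226974 = 62.6852575674 now. The landlord offers 62.6852575674 and keeps 180 − 62.6852575674 = 117.3147424326.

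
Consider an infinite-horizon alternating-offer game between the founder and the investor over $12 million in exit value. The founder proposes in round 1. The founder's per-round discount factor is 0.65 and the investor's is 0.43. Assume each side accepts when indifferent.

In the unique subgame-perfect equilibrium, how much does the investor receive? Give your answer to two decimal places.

In a stationary SPE each proposer offers the other exactly their discounted continuation value.
If the founder keeps x when proposing and the investor keeps y when proposing, then x = 12 − 0.43y and y = 12 − 0.65x.
Solving: x = 12(1 − 0.43) / (1 − 0.65·0.43) = 6.84 / 0.7205 ≈ 9.4934.
The investor gets 12 − 9.4934 ≈ 2.5066.

2.51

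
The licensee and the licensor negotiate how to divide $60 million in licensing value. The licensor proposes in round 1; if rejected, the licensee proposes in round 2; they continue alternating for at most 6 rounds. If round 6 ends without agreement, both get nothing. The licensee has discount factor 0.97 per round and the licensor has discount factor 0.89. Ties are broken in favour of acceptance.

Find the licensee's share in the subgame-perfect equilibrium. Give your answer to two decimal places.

55.30

Round 6 (the licensee proposes): rejection yields 0 for the licensor; the licensee offers 0 and keeps 60.
Round 5 (the licensor proposes): the licensee can get 60 next round, worth 0.97 × 60 = 58.2 now. The licensor offers 58.2 and keeps 60 − 58.2 = 1.8.
Round 4 (the licensee proposes): the licensor can get 1.8 next round, worth 0.89 × 1.8 = 1.602 now. The licensee offers 1.602 and keeps 60 − 1.602 = 58.398.
Round 3 (the licensor proposes): the licensee can get 58.398 next round, worth 0.97 × 58.398 = 56.64606 now. The licensor offers 56.64606 and keeps 60 − 56.64606 = 3.35394.
Round 2 (the licensee proposes): the licensor can get 3.35394 next round, worth 0.89 × 3.35394 = 2.9850066 now, so the licensee offers 2.9850066, keeping 57.0149934.
Round 1 (the licensor proposes): the licensee can get 57.0149934 next round, worth 0.97 × 57.0149934 = 55.304543598 now; the licensor offers that and keeps 4.695456402.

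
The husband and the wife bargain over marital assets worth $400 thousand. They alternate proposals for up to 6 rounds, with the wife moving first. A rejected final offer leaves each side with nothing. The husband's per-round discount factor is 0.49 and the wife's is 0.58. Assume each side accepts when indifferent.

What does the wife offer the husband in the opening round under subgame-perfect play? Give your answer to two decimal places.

121.55

Round 6 (the husband proposes): the wife will accept anything ≥ 0, so the husband offers 0 and keeps 400.
Round 5 (the wife proposes): the husband can get 400 next round, worth 0.49 × 400 = 196 now, so the wife offers 196, keeping 204.
Round 4 (the husband proposes): the wife can get 204 next round, worth 0.58 × 204 = 118.32 now. The husband offers 118.32 and keeps 400 − 118.32 = 281.68.
Round 3 (the wife proposes): the husband can get 281.68 next round, worth 0.49 × 281.68 = 138.0232 now; the wife offers that and keeps 261.9768.
Round 2 (the husband proposes): the wife can get 261.9768 next round, worth 0.58 × 261.9768 = 151.946544 now; the husband offers that and keeps 248.053456.
Round 1 (the wife proposes): the husband can get 248.053456 next round, worth 0.49 × 248.053456 = 121.54619344 now. The wife offers 121.54619344 and keeps 400 − 121.54619344 = 278.45380656.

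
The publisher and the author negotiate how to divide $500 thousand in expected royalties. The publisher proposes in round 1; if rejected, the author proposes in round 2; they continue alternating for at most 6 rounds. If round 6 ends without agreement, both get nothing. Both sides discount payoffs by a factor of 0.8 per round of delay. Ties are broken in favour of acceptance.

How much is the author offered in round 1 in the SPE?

295.04

Work backward from the last round.
Round 6 (the author proposes): rejection yields 0 for the publisher; the author offers 0 and keeps 500.
Round 5 (the publisher proposes): the author can get 500 next round, worth 0.8 × 500 = 400 now; the publisher offers that and keeps 100.
Round 4 (the author proposes): the publisher can get 100 next round, worth 0.8 × 100 = 80 now. The author offers 80 and keeps 500 − 80 = 420.
Round 3 (the publisher proposes): the author can get 420 next round, worth 0.8 × 420 = 336 now, so the publisher offers 336, keeping 164.
Round 2 (the author proposes): the publisher can get 164 next round, worth 0.8 × 164 = 131.2 now, so the author offers 131.2, keeping 368.8.
Round 1 (the publisher proposes): the author can get 368.8 next round, worth 0.8 × 368.8 = 295.04 now; the publisher offers that and keeps 204.96.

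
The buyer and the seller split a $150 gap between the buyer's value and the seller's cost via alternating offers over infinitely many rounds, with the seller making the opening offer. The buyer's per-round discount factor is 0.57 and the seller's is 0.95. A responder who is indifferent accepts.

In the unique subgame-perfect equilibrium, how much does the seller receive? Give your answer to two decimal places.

140.68

When the seller proposes, the buyer accepts any offer worth at least 0.57 times what the buyer would get by proposing next round; and vice versa.
This gives x = 150 − 0.57y and y = 150 − 0.95x, where x and y are each side's share when it proposes.
Hence (1 − 0.57·0.95)x = 150(1 − 0.57), i.e. 0.4585·x = 64.5.
x ≈ 140.6761; the buyer's share is 150 − x ≈ 9.3239.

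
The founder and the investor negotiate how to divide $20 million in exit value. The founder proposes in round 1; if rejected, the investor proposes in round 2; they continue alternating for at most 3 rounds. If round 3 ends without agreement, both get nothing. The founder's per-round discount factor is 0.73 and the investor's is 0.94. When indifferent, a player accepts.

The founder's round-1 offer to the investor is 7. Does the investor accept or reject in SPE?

Accept

Round 3 (the founder proposes): rejection yields 0 for the investor; the founder offers 0 and keeps 20.
Round 2 (the investor proposes): the founder can get 20 next round, worth 0.73 × 20 = 14.6 now; the investor offers that and keeps 5.4.
So by rejecting in round 1, the investor gets 5.4 next round, worth 0.94 × 5.4 = 5.076 now.
Offer 7 ≥ 5.076, so the investor accepts.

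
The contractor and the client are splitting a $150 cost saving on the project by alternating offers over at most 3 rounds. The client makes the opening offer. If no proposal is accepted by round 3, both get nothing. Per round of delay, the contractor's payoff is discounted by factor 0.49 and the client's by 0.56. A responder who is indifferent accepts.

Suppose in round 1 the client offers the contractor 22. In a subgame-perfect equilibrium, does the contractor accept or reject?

Round 3 (the client proposes): the contractor will accept anything ≥ 0, so the client offers 0 and keeps 150.
Round 2 (the contractor proposes): the client can get 150 next round, worth 0.56 × 150 = 84 now. The contractor offers 84 and keeps 150 − 84 = 66.
So by rejecting in round 1, the contractor gets 66 next round, worth 0.49 × 66 = 32.34 now.
Offer 22 < 32.34, so the contractor rejects.

Reject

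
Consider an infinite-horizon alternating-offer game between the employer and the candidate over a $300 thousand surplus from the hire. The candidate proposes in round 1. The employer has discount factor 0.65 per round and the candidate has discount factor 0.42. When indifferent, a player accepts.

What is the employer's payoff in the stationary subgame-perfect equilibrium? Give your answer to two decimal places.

When the candidate proposes, the employer accepts any offer worth at least 0.65 times what the employer would get by proposing next round; and vice versa.
This gives x = 300 − 0.65y and y = 300 − 0.42x, where x and y are each side's share when it proposes.
Hence (1 − 0.65·0.42)x = 300(1 − 0.65), i.e. 0.727·x = 105.
x ≈ 144.4292; the employer's share is 300 − x ≈ 155.5708.

155.57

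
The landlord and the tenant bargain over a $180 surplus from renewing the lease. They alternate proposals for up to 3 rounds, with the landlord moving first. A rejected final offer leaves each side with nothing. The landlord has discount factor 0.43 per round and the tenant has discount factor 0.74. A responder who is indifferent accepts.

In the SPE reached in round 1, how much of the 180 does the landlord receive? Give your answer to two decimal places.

104.08

By backward induction:
Round 3 (the landlord proposes): rejection yields 0 for the tenant; the landlord offers 0 and keeps 180.
Round 2 (the tenant proposes): the landlord can get 180 next round, worth 0.43 × 180 = 77.4 now, so the tenant offers 77.4, keeping 102.6.
Round 1 (the landlord proposes): the tenant can get 102.6 next round, worth 0.74 × 102.6 = 75.924 now, so the landlord offers 75.924, keeping 104.076.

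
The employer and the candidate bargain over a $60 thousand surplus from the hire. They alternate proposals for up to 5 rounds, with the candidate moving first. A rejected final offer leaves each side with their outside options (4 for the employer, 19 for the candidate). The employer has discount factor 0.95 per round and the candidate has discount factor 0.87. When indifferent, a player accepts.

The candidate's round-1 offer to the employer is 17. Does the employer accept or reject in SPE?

Accept

Round 5 (the candidate proposes): the employer gets 4 if talks fail, so the candidate offers 4 and keeps 56.
Round 4 (the employer proposes): the candidate can get 56 next round, worth 0.87 × 56 = 48.72 now, so the employer offers 48.72, keeping 11.28.
Round 3 (the candidate proposes): the employer can get 11.28 next round, worth 0.95 × 11.28 = 10.716 now, so the candidate offers 10.716, keeping 49.284.
Round 2 (the employer proposes): the candidate can get 49.284 next round, worth 0.87 × 49.284 = 42.87708 now; the employer offers that and keeps 17.12292.
So by rejecting in round 1, the employer gets 17.12292 next round, worth 0.95 × 17.12292 = 16.266774 now.
Offer 17 ≥ 16.266774, so the employer accepts.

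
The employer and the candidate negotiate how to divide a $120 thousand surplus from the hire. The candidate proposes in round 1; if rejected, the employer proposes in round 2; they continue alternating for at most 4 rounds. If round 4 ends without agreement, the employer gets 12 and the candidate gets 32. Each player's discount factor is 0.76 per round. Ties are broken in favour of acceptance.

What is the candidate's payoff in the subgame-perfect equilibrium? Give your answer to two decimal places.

59.48

By backward induction:
Round 4 (the employer proposes): the candidate gets 32 if talks fail, so the employer offers 32 and keeps 88.
Round 3 (the candidate proposes): the employer can get 88 next round, worth 0.76 × 88 = 66.88 now, so the candidate offers 66.88, keeping 53.12.
Round 2 (the employer proposes): the candidate can get 53.12 next round, worth 0.76 × 53.12 = 40.3712 now. The employer offers 40.3712 and keeps 120 − 40.3712 = 79.6288.
Round 1 (the candidate proposes): the employer can get 79.6288 next round, worth 0.76 × 79.6288 = 60.517888 now; the candidate offers that and keeps 59.482112.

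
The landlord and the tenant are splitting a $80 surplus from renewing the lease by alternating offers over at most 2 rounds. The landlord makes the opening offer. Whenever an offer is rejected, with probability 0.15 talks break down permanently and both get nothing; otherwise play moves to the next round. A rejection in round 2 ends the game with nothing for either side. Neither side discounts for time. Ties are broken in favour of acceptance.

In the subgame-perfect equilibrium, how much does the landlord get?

Round 2 (the tenant proposes): the landlord will accept anything ≥ 0, so the tenant offers 0 and keeps 80.
Round 1 (the landlord proposes): rejecting gives the tenant an expected 0.85 × 80 = 68; the landlord offers that and keeps 12.

12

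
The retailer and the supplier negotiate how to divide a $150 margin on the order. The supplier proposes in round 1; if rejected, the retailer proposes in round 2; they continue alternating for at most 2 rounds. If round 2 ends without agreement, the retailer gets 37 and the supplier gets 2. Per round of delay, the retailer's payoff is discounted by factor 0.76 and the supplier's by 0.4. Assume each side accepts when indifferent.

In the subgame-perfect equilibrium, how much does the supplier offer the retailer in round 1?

Round 2 (the retailer proposes): the supplier gets 2 if talks fail, so the retailer offers 2 and keeps 148.
Round 1 (the supplier proposes): the retailer can get 148 next round, worth 0.76 × 148 = 112.48 now, so the supplier offers 112.48, keeping 37.52.

112.48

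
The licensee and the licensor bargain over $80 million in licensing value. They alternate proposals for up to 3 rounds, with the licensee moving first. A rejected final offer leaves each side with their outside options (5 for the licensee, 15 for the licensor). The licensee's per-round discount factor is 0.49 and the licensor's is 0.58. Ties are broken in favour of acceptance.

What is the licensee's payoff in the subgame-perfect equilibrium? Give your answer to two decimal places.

52.07

Round 3 (the licensee proposes): the licensor gets 15 if talks fail, so the licensee offers 15 and keeps 65.
Round 2 (the licensor proposes): the licensee can get 65 next round, worth 0.49 × 65 = 31.85 now. The licensor offers 31.85 and keeps 80 − 31.85 = 48.15.
Round 1 (the licensee proposes): the licensor can get 48.15 next round, worth 0.58 × 48.15 = 27.927 now, so the licensee offers 27.927, keeping 52.073.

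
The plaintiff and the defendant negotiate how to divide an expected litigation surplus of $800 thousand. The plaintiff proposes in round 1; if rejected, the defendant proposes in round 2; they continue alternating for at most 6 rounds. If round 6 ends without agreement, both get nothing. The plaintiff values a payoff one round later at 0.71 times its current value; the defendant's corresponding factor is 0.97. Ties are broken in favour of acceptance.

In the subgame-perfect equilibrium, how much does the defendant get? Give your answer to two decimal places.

748.09

Round 6 (the defendant proposes): the plaintiff will accept anything ≥ 0, so the defendant offers 0 and keeps 800.
Round 5 (the plaintiff proposes): the defendant can get 800 next round, worth 0.97 × 800 = 776 now; the plaintiff offers that and keeps 24.
Round 4 (the defendant proposes): the plaintiff can get 24 next round, worth 0.71 × 24 = 17.04 now. The defendant offers 17.04 and keeps 800 − 17.04 = 782.96.
Round 3 (the plaintiff proposes): the defendant can get 782.96 next round, worth 0.97 × 782.96 = 759.4712 now. The plaintiff offers 759.4712 and keeps 800 − 759.4712 = 40.5288.
Round 2 (the defendant proposes): the plaintiff can get 40.5288 next round, worth 0.71 × 40.5288 = 28.775448 now. The defendant offers 28.775448 and keeps 800 − 28.775448 = 771.224552.
Round 1 (the plaintiff proposes): the defendant can get 771.224552 next round, worth 0.97 × 771.224552 = 748.08781544 now; the plaintiff offers that and keeps 51.91218456.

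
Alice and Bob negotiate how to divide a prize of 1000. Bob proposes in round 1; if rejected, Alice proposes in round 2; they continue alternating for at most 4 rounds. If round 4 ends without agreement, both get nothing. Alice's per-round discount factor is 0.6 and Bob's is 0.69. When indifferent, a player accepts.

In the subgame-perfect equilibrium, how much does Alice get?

Round 4 (Alice proposes): Bob will accept anything ≥ 0, so Alice offers 0 and keeps 1000.
Round 3 (Bob proposes): Alice can get 1000 next round, worth 0.6 × 1000 = 600 now. Bob offers 600 and keeps 1000 − 600 = 400.
Round 2 (Alice proposes): Bob can get 400 next round, worth 0.69 × 400 = 276 now. Alice offers 276 and keeps 1000 − 276 = 724.
Round 1 (Bob proposes): Alice can get 724 next round, worth 0.6 × 724 = 434.4 now, so Bob offers 434.4, keeping 565.6.

434.4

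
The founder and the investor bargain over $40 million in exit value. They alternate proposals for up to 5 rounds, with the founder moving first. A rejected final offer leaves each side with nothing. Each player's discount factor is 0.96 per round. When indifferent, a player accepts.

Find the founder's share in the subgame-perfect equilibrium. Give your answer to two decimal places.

37.05

Round 5 (the founder proposes): the investor will accept anything ≥ 0, so the founder offers 0 and keeps 40.
Round 4 (the investor proposes): the founder can get 40 next round, worth 0.96 × 40 = 38.4 now; the investor offers that and keeps 1.6.
Round 3 (the founder proposes): the investor can get 1.6 next round, worth 0.96 × 1.6 = 1.536 now, so the founder offers 1.536, keeping 38.464.
Round 2 (the investor proposes): the founder can get 38.464 next round, worth 0.96 × 38.464 = 36.92544 now. The investor offers 36.92544 and keeps 40 − 36.92544 = 3.07456.
Round 1 (the founder proposes): the investor can get 3.07456 next round, worth 0.96 × 3.07456 = 2.9515776 now, so the founder offers 2.9515776, keeping 37.0484224.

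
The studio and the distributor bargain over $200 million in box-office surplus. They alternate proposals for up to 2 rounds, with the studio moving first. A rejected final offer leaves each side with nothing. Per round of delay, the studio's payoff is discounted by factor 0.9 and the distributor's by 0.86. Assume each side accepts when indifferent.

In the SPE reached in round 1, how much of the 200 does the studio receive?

Round 2 (the distributor proposes): rejection yields 0 for the studio; the distributor offers 0 and keeps 200.
Round 1 (the studio proposes): the distributor can get 200 next round, worth 0.86 × 200 = 172 now; the studio offers that and keeps 28.

28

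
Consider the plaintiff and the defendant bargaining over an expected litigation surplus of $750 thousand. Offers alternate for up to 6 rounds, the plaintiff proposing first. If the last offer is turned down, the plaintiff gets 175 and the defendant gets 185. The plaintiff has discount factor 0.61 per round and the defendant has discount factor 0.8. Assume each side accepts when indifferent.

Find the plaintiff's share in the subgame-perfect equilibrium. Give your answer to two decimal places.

Round 6 (the defendant proposes): the plaintiff gets 175 if talks fail, so the defendant offers 175 and keeps 575.
Round 5 (the plaintiff proposes): the defendant can get 575 next round, worth 0.8 × 575 = 460 now, so the plaintiff offers 460, keeping 290.
Round 4 (the defendant proposes): the plaintiff can get 290 next round, worth 0.61 × 290 = 176.9 now. The defendant offers 176.9 and keeps 750 − 176.9 = 573.1.
Round 3 (the plaintiff proposes): the defendant can get 573.1 next round, worth 0.8 × 573.1 = 458.48 now; the plaintiff offers that and keeps 291.52.
Round 2 (the defendant proposes): the plaintiff can get 291.52 next round, worth 0.61 × 291.52 = 177.8272 now. The defendant offers 177.8272 and keeps 750 − 177.8272 = 572.1728.
Round 1 (the plaintiff proposes): the defendant can get 572.1728 next round, worth 0.8 × 572.1728 = 457.73824 now; the plaintiff offers that and keeps 292.26176.

292.26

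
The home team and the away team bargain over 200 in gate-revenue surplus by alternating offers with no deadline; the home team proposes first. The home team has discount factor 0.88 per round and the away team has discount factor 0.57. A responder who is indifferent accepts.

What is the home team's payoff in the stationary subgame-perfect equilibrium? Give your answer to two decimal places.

When the home team proposes, the away team accepts any offer worth at least 0.57 times what the away team would get by proposing next round; and vice versa.
This gives x = 200 − 0.57y and y = 200 − 0.88x, where x and y are each side's share when it proposes.
Hence (1 − 0.57·0.88)x = 200(1 − 0.57), i.e. 0.4984·x = 86.
x ≈ 172.5522; the away team's share is 200 − x ≈ 27.4478.

172.55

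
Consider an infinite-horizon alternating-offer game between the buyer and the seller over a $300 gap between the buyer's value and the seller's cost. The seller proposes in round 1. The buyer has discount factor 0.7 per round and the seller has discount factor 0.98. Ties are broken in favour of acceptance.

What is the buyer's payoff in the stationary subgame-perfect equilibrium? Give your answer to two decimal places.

When the seller proposes, the buyer accepts any offer worth at least 0.7 times what the buyer would get by proposing next round; and vice versa.
This gives x = 300 − 0.7y and y = 300 − 0.98x, where x and y are each side's share when it proposes.
Hence (1 − 0.7·0.98)x = 300(1 − 0.7), i.e. 0.314·x = 90.
x ≈ 286.6242; the buyer's share is 300 − x ≈ 13.3758.

13.38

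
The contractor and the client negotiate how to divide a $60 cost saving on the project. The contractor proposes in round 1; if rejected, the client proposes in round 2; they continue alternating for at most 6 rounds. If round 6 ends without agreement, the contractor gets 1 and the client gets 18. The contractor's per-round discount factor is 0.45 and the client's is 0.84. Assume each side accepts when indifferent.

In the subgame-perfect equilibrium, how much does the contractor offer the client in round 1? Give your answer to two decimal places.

45.28

Work backward from the last round.
Round 6 (the client proposes): the contractor gets 1 if talks fail, so the client offers 1 and keeps 59.
Round 5 (the contractor proposes): the client can get 59 next round, worth 0.84 × 59 = 49.56 now, so the contractor offers 49.56, keeping 10.44.
Round 4 (the client proposes): the contractor can get 10.44 next round, worth 0.45 × 10.44 = 4.698 now; the client offers that and keeps 55.302.
Round 3 (the contractor proposes): the client can get 55.302 next round, worth 0.84 × 55.302 = 46.45368 now, so the contractor offers 46.45368, keeping 13.54632.
Round 2 (the client proposes): the contractor can get 13.54632 next round, worth 0.45 × 13.54632 = 6.095844 now, so the client offers 6.095844, keeping 53.904156.
Round 1 (the contractor proposes): the client can get 53.904156 next round, worth 0.84 × 53.904156 = 45.27949104 now; the contractor offers that and keeps 14.72050896.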